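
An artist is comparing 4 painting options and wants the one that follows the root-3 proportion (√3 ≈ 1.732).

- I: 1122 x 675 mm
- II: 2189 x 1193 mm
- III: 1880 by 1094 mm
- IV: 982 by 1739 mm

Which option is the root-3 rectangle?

III

Ratios (long/short): I ≈ 1.662; II ≈ 1.835; III ≈ 1.718; IV ≈ 1.771.
root-3 ≈ 1.732; option III is nearest (Δ 0.014).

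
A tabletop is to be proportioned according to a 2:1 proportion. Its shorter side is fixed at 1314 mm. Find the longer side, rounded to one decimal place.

2628.0 mm

2:1 = 2.00000.
Longer side = 1314 × 2.00000 ≈ 2628.000 → 2628.0 mm.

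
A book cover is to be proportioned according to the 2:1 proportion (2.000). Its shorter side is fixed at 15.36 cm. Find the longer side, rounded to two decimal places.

2:1 = 2.00000.
Longer side = 15.36 × 2.00000 ≈ 30.7200 → 30.72 cm.

30.72 cm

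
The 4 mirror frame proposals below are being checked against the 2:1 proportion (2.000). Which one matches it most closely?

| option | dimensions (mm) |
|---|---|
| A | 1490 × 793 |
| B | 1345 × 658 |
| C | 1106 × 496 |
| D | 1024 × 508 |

D

Ratios (long/short): A ≈ 1.879; B ≈ 2.044; C ≈ 2.230; D ≈ 2.016.
2:1 ≈ 2.000; option D is nearest (Δ 0.016).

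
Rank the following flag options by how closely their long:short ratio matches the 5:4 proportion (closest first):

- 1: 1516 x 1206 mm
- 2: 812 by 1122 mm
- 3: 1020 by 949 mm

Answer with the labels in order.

1, 2, 3

Ratios: 1 = 1516 / 1206 ≈ 1.257; 2 = 1122 / 812 ≈ 1.382; 3 = 1020 / 949 ≈ 1.075.
|Δ from 1.250|: 1 0.007; 2 0.132; 3 0.175.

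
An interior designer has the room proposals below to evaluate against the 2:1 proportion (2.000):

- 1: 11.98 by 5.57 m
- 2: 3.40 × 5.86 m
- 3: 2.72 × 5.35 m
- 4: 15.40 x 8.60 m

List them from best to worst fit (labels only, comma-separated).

Ratios: 1 = 11.98 / 5.57 ≈ 2.151; 2 = 5.86 / 3.40 ≈ 1.724; 3 = 5.35 / 2.72 ≈ 1.967; 4 = 15.40 / 8.60 ≈ 1.791.
|Δ from 2.000|: 1 0.151; 2 0.276; 3 0.033; 4 0.209.

3, 1, 4, 2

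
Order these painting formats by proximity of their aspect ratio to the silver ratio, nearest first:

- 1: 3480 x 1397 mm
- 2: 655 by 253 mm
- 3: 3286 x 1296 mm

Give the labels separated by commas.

Ratios: 1 = 3480 / 1397 ≈ 2.491; 2 = 655 / 253 ≈ 2.589; 3 = 3286 / 1296 ≈ 2.535.
|Δ from 2.414|: 1 0.077; 2 0.175; 3 0.121.

1, 3, 2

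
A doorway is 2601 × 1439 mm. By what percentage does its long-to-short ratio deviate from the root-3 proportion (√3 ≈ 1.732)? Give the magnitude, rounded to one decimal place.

4.4%

Ratio = 2601 / 1439 ≈ 1.8075.
Ideal root-3 ≈ 1.7321. |1.8075 − 1.7321| / 1.7321 ≈ 4.35% → 4.4%.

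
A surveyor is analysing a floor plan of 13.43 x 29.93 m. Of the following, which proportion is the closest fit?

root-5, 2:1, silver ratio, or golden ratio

root-5

29.93/13.43 ≈ 2.229. Nearest candidates are root-5 (2.236, off by 0.007) and silver ratio (2.414, off by 0.185).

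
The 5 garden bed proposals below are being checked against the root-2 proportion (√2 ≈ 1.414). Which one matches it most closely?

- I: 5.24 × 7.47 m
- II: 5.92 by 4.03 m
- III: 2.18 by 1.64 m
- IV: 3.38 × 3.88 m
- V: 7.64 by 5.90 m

I

Target root-2 ≈ 1.414.
I: 1.426 (Δ0.012)  II: 1.469 (Δ0.055)  III: 1.329 (Δ0.085)  IV: 1.148 (Δ0.266)  V: 1.295 (Δ0.119)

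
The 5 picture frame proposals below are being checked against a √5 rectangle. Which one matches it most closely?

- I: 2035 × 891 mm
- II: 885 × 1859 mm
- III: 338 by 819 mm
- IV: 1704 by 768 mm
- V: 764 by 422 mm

Target root-5 ≈ 2.236.
I: 2.284 (Δ0.048)  II: 2.101 (Δ0.135)  III: 2.423 (Δ0.187)  IV: 2.219 (Δ0.017)  V: 1.810 (Δ0.426)

IV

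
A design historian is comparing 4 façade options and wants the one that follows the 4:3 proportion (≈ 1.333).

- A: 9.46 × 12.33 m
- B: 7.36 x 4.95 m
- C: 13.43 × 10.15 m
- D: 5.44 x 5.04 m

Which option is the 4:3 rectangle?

Target 4:3 ≈ 1.333.
A: 1.303 (Δ0.030)  B: 1.487 (Δ0.154)  C: 1.323 (Δ0.010)  D: 1.079 (Δ0.254)

C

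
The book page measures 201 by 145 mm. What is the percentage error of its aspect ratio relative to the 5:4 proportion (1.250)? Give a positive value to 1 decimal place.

10.9%

Ratio = 201 / 145 ≈ 1.3862.
Ideal 5:4 = 1.2500. |1.3862 − 1.2500| / 1.2500 ≈ 10.90% → 10.9%.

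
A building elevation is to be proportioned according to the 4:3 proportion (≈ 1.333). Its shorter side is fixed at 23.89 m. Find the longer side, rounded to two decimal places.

31.85 m

4:3 ≈ 1.33333.
Longer side = 23.89 × 1.33333 ≈ 31.8533 → 31.85 m.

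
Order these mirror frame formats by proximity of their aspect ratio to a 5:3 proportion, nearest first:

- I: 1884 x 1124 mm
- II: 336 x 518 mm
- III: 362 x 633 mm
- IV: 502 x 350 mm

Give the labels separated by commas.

I, III, II, IV

Ratios: I = 1884 / 1124 ≈ 1.676; II = 518 / 336 ≈ 1.542; III = 633 / 362 ≈ 1.749; IV = 502 / 350 ≈ 1.434.
|Δ from 1.667|: I 0.009; II 0.125; III 0.082; IV 0.233.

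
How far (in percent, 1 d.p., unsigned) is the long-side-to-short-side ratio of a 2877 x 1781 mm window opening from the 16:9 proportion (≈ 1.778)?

Ratio = 2877 / 1781 ≈ 1.6154.
Ideal 16:9 ≈ 1.7778. |1.6154 − 1.7778| / 1.7778 ≈ 9.13% → 9.1%.

9.1%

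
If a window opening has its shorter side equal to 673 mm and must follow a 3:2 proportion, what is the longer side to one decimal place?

3:2 = 1.50000.
Longer side = 673 × 1.50000 ≈ 1009.500 → 1009.5 mm.

1009.5 mm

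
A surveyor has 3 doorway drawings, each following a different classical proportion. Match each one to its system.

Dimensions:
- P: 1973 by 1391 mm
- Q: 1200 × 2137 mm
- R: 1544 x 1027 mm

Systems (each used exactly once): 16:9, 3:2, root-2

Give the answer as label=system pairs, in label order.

P = 1973/1391 ≈ 1.418 → root-2 (1.414)
Q = 2137/1200 ≈ 1.781 → 16:9 (1.778)
R = 1544/1027 ≈ 1.503 → 3:2 (1.500)

P=root-2, Q=16:9, R=3:2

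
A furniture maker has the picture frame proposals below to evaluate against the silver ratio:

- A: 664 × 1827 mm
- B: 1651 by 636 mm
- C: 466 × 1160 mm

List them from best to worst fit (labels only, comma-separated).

A: 1827/664 ≈ 2.752 → |2.752 − 2.414| = 0.338
B: 1651/636 ≈ 2.596 → |2.596 − 2.414| = 0.182
C: 1160/466 ≈ 2.489 → |2.489 − 2.414| = 0.075

C, B, A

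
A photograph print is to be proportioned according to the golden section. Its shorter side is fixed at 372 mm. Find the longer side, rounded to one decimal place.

601.9 mm

golden ratio ≈ 1.61803.
Longer side = 372 × 1.61803 ≈ 601.907 → 601.9 mm.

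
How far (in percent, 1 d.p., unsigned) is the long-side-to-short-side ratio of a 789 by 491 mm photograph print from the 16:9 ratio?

9.6%

Ratio = 789 / 491 ≈ 1.6069.
Ideal 16:9 ≈ 1.7778. |1.6069 − 1.7778| / 1.7778 ≈ 9.61% → 9.6%.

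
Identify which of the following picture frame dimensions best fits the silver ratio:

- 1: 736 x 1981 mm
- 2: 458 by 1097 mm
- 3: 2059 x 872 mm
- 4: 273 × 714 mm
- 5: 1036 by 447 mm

Target silver ratio ≈ 2.414.
1: 2.692 (Δ0.278)  2: 2.395 (Δ0.019)  3: 2.361 (Δ0.053)  4: 2.615 (Δ0.201)  5: 2.318 (Δ0.096)

2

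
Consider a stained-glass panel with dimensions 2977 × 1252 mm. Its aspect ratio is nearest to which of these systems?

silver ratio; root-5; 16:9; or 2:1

Ratio = 2977 / 1252 ≈ 2.378.
Distances: silver ratio 2.414 (Δ 0.036); root-5 2.236 (Δ 0.142); 16:9 1.778 (Δ 0.600); 2:1 2.000 (Δ 0.378).

silver ratio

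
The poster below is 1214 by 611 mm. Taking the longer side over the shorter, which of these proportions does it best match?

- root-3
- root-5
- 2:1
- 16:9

2:1

Ratio = 1214 / 611 ≈ 1.987.
Distances: root-3 1.732 (Δ 0.255); root-5 2.236 (Δ 0.249); 2:1 2.000 (Δ 0.013); 16:9 1.778 (Δ 0.209).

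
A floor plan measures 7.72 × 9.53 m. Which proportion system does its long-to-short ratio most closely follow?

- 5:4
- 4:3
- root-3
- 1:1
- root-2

Ratio = 9.53 / 7.72 ≈ 1.234.
Distances: 5:4 1.250 (Δ 0.016); 4:3 1.333 (Δ 0.099); root-3 1.732 (Δ 0.498); 1:1 1.000 (Δ 0.234); root-2 1.414 (Δ 0.180).

5:4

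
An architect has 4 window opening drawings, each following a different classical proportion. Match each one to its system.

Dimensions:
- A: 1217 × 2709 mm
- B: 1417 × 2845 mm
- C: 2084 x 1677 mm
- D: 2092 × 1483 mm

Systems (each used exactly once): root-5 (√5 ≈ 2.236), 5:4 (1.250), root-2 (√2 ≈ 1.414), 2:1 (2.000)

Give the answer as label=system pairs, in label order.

A=root-5, B=2:1, C=5:4, D=root-2

Ratios: A ≈ 2.226; B ≈ 2.008; C ≈ 1.243; D ≈ 1.411.
Targets: root-5 ≈ 2.236; 5:4 ≈ 1.250; root-2 ≈ 1.414; 2:1 ≈ 2.000.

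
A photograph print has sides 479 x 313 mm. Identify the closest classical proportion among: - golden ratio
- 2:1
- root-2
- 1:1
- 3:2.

3:2

Ratio = 479 / 313 ≈ 1.530.
Distances: golden ratio 1.618 (Δ 0.088); 2:1 2.000 (Δ 0.470); root-2 1.414 (Δ 0.116); 1:1 1.000 (Δ 0.530); 3:2 1.500 (Δ 0.030).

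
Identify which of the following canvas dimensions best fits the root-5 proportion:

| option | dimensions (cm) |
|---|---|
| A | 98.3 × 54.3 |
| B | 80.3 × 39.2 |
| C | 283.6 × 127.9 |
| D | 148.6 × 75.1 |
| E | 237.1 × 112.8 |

Target root-5 ≈ 2.236.
A: 1.810 (Δ0.426)  B: 2.048 (Δ0.188)  C: 2.217 (Δ0.019)  D: 1.979 (Δ0.257)  E: 2.102 (Δ0.134)

C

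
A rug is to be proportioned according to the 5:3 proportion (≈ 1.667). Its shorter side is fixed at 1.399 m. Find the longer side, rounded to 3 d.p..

5:3 ≈ 1.66667.
Longer side = 1.399 × 1.66667 ≈ 2.33167 → 2.332 m.

2.332 m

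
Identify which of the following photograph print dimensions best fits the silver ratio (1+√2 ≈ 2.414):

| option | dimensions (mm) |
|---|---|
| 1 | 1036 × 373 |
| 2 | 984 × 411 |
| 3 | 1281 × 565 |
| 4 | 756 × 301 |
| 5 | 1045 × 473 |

2

Ratios (long/short): 1 ≈ 2.777; 2 ≈ 2.394; 3 ≈ 2.267; 4 ≈ 2.512; 5 ≈ 2.209.
silver ratio ≈ 2.414; option 2 is nearest (Δ 0.020).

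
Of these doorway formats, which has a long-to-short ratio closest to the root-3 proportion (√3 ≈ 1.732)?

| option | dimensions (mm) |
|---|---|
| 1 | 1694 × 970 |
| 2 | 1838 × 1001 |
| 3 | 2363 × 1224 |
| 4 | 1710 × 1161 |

1

Target root-3 ≈ 1.732.
1: 1.746 (Δ0.014)  2: 1.836 (Δ0.104)  3: 1.931 (Δ0.199)  4: 1.473 (Δ0.259)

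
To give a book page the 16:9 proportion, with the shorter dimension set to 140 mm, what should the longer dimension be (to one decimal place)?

16:9 ≈ 1.77778.
Longer side = 140 × 1.77778 ≈ 248.889 → 248.9 mm.

248.9 mm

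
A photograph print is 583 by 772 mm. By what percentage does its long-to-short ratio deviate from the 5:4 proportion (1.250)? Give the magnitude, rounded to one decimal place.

5.9%

Ratio = 772 / 583 ≈ 1.3242.
Ideal 5:4 = 1.2500. |1.3242 − 1.2500| / 1.2500 ≈ 5.94% → 5.9%.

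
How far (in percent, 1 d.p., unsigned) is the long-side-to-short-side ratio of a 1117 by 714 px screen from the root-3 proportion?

Ratio = 1117 / 714 ≈ 1.5644.
Ideal root-3 ≈ 1.7321. |1.5644 − 1.7321| / 1.7321 ≈ 9.68% → 9.7%.

9.7%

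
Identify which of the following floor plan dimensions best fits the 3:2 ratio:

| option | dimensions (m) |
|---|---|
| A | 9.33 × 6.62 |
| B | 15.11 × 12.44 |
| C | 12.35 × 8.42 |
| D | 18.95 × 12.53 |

Ratios (long/short): A ≈ 1.409; B ≈ 1.215; C ≈ 1.467; D ≈ 1.512.
3:2 ≈ 1.500; option D is nearest (Δ 0.012).

D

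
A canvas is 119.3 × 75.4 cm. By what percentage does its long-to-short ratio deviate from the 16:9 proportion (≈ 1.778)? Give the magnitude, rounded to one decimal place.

11.0%

Ratio = 119.3 / 75.4 ≈ 1.5822.
Ideal 16:9 ≈ 1.7778. |1.5822 − 1.7778| / 1.7778 ≈ 11.00% → 11.0%.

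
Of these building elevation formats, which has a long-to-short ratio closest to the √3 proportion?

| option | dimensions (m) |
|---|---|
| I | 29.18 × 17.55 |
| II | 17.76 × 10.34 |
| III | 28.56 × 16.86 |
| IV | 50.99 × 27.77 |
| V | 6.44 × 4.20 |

Ratios (long/short): I ≈ 1.663; II ≈ 1.718; III ≈ 1.694; IV ≈ 1.836; V ≈ 1.533.
root-3 ≈ 1.732; option II is nearest (Δ 0.014).

II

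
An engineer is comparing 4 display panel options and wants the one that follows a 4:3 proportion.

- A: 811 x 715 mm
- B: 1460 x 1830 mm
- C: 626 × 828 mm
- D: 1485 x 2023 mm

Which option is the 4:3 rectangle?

Target 4:3 ≈ 1.333.
A: 1.134 (Δ0.199)  B: 1.253 (Δ0.080)  C: 1.323 (Δ0.010)  D: 1.362 (Δ0.029)

C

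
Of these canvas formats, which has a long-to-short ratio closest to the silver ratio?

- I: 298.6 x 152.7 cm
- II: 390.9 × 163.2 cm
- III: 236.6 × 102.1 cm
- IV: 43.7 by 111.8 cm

II

Target silver ratio ≈ 2.414.
I: 1.955 (Δ0.459)  II: 2.395 (Δ0.019)  III: 2.317 (Δ0.097)  IV: 2.558 (Δ0.144)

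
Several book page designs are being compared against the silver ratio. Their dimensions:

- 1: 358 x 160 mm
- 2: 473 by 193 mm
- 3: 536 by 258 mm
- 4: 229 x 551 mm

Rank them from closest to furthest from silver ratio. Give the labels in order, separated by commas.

Ratios: 1 = 358 / 160 ≈ 2.237; 2 = 473 / 193 ≈ 2.451; 3 = 536 / 258 ≈ 2.078; 4 = 551 / 229 ≈ 2.406.
|Δ from 2.414|: 1 0.177; 2 0.037; 3 0.336; 4 0.008.

4, 2, 1, 3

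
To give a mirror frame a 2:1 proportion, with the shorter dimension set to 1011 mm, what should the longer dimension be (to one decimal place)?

2022.0 mm

2:1 = 2.00000.
Longer side = 1011 × 2.00000 ≈ 2022.000 → 2022.0 mm.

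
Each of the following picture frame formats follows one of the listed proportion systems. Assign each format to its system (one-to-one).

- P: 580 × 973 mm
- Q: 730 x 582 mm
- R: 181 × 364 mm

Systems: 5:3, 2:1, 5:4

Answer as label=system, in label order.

Ratios: P ≈ 1.678; Q ≈ 1.254; R ≈ 2.011.
Targets: 5:3 ≈ 1.667; 2:1 ≈ 2.000; 5:4 ≈ 1.250.

P=5:3, Q=5:4, R=2:1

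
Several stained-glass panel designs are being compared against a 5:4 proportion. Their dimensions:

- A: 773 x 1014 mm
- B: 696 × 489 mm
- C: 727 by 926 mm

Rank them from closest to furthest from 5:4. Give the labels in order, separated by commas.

C, A, B

A: 1014/773 ≈ 1.312 → |1.312 − 1.250| = 0.062
B: 696/489 ≈ 1.423 → |1.423 − 1.250| = 0.173
C: 926/727 ≈ 1.274 → |1.274 − 1.250| = 0.024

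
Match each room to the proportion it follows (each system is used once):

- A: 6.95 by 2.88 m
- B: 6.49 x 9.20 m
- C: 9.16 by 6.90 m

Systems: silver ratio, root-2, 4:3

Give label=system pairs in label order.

A=silver ratio, B=root-2, C=4:3

A = 6.95/2.88 ≈ 2.413 → silver ratio (2.414)
B = 9.20/6.49 ≈ 1.418 → root-2 (1.414)
C = 9.16/6.90 ≈ 1.328 → 4:3 (1.333)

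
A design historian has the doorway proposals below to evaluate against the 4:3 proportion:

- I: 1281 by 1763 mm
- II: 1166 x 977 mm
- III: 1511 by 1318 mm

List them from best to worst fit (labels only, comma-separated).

I, II, III

Ratios: I = 1763 / 1281 ≈ 1.376; II = 1166 / 977 ≈ 1.193; III = 1511 / 1318 ≈ 1.146.
|Δ from 1.333|: I 0.043; II 0.140; III 0.187.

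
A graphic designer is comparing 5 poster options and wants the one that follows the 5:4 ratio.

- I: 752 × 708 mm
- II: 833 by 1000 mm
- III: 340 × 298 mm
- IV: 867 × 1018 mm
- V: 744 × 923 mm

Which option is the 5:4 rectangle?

V

Ratios (long/short): I ≈ 1.062; II ≈ 1.200; III ≈ 1.141; IV ≈ 1.174; V ≈ 1.241.
5:4 ≈ 1.250; option V is nearest (Δ 0.009).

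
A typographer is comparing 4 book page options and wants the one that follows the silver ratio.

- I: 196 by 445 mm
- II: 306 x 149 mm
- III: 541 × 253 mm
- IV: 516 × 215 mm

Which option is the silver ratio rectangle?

IV

Target silver ratio ≈ 2.414.
I: 2.270 (Δ0.144)  II: 2.054 (Δ0.360)  III: 2.138 (Δ0.276)  IV: 2.400 (Δ0.014)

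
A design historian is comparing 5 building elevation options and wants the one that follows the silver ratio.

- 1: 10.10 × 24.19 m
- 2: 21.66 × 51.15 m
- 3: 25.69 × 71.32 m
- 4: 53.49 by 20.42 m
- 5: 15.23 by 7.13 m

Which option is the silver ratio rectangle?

1

Ratios (long/short): 1 ≈ 2.395; 2 ≈ 2.361; 3 ≈ 2.776; 4 ≈ 2.619; 5 ≈ 2.136.
silver ratio ≈ 2.414; option 1 is nearest (Δ 0.019).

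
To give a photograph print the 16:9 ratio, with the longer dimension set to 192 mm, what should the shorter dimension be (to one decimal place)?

108.0 mm

16:9 ≈ 1.77778.
Shorter side = 192 ÷ 1.77778 ≈ 108.000 → 108.0 mm.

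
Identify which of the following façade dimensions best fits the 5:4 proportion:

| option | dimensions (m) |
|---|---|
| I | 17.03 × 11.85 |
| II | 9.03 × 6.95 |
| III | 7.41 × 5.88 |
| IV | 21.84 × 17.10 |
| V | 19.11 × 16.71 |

Target 5:4 ≈ 1.250.
I: 1.437 (Δ0.187)  II: 1.299 (Δ0.049)  III: 1.260 (Δ0.010)  IV: 1.277 (Δ0.027)  V: 1.144 (Δ0.106)

III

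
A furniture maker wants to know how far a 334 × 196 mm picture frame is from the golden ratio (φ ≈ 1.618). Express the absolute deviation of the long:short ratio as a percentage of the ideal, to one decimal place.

5.3%

Ratio = 334 / 196 ≈ 1.7041.
Ideal golden ratio ≈ 1.6180. |1.7041 − 1.6180| / 1.6180 ≈ 5.32% → 5.3%.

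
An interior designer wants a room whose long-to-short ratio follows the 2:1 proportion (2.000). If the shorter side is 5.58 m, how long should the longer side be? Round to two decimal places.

11.16 m

2:1 = 2.00000.
Longer side = 5.58 × 2.00000 ≈ 11.1600 → 11.16 m.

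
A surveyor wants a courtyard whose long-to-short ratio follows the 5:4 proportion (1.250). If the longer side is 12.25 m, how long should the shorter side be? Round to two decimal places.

5:4 = 1.25000.
Shorter side = 12.25 ÷ 1.25000 ≈ 9.8000 → 9.80 m.

9.80 m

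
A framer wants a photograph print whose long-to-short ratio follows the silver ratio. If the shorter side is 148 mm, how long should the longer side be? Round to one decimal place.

silver ratio ≈ 2.41421.
Longer side = 148 × 2.41421 ≈ 357.303 → 357.3 mm.

357.3 mm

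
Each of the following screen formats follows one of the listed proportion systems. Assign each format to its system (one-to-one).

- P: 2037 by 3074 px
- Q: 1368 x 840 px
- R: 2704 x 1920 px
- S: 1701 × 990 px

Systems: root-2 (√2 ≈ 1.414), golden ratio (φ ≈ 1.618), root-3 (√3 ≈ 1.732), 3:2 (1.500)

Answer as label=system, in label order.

P = 3074/2037 ≈ 1.509 → 3:2 (1.500)
Q = 1368/840 ≈ 1.629 → golden ratio (1.618)
R = 2704/1920 ≈ 1.408 → root-2 (1.414)
S = 1701/990 ≈ 1.718 → root-3 (1.732)

P=3:2, Q=golden ratio, R=root-2, S=root-3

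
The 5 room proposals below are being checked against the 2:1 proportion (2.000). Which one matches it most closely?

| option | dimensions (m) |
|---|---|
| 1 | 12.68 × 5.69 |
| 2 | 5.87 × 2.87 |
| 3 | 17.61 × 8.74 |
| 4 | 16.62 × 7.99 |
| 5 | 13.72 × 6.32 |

Ratios (long/short): 1 ≈ 2.228; 2 ≈ 2.045; 3 ≈ 2.015; 4 ≈ 2.080; 5 ≈ 2.171.
2:1 ≈ 2.000; option 3 is nearest (Δ 0.015).

3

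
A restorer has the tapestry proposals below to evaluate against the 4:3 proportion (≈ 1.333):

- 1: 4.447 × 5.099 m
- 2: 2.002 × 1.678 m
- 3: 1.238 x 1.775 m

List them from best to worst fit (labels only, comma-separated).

3, 2, 1

1: 5.099/4.447 ≈ 1.147 → |1.147 − 1.333| = 0.186
2: 2.002/1.678 ≈ 1.193 → |1.193 − 1.333| = 0.140
3: 1.775/1.238 ≈ 1.434 → |1.434 − 1.333| = 0.101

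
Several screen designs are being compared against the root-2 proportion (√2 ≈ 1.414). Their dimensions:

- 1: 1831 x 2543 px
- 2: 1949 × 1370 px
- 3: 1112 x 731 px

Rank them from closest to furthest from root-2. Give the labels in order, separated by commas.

1: 2543/1831 ≈ 1.389 → |1.389 − 1.414| = 0.025
2: 1949/1370 ≈ 1.423 → |1.423 − 1.414| = 0.009
3: 1112/731 ≈ 1.521 → |1.521 − 1.414| = 0.107

2, 1, 3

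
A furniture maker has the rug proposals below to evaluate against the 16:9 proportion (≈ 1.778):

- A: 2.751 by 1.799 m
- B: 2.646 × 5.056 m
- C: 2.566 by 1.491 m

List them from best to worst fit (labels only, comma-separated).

A: 2.751/1.799 ≈ 1.529 → |1.529 − 1.778| = 0.249
B: 5.056/2.646 ≈ 1.911 → |1.911 − 1.778| = 0.133
C: 2.566/1.491 ≈ 1.721 → |1.721 − 1.778| = 0.057

C, B, A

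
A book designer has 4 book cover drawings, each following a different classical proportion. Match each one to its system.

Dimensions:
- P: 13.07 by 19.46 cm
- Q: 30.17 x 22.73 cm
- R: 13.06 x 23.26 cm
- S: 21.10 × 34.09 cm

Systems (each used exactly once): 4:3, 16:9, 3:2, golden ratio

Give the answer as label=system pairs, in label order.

P=3:2, Q=4:3, R=16:9, S=golden ratio

P = 19.46/13.07 ≈ 1.489 → 3:2 (1.500)
Q = 30.17/22.73 ≈ 1.327 → 4:3 (1.333)
R = 23.26/13.06 ≈ 1.781 → 16:9 (1.778)
S = 34.09/21.10 ≈ 1.616 → golden ratio (1.618)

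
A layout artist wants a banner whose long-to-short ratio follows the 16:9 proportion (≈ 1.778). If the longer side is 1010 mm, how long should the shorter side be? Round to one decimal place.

16:9 ≈ 1.77778.
Shorter side = 1010 ÷ 1.77778 ≈ 568.124 → 568.1 mm.

568.1 mm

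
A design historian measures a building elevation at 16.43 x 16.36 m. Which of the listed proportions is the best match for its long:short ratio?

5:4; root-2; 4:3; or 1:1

Ratio = 16.43 / 16.36 ≈ 1.004.
Distances: 5:4 1.250 (Δ 0.246); root-2 1.414 (Δ 0.410); 4:3 1.333 (Δ 0.329); 1:1 1.000 (Δ 0.004).

1:1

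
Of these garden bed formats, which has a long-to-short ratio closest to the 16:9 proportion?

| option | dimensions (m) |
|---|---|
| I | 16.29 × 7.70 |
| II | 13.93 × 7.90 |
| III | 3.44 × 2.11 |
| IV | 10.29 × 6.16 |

II

Ratios (long/short): I ≈ 2.116; II ≈ 1.763; III ≈ 1.630; IV ≈ 1.670.
16:9 ≈ 1.778; option II is nearest (Δ 0.015).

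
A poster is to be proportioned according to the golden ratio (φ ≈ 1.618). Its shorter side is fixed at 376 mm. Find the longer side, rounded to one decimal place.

golden ratio ≈ 1.61803.
Longer side = 376 × 1.61803 ≈ 608.379 → 608.4 mm.

608.4 mm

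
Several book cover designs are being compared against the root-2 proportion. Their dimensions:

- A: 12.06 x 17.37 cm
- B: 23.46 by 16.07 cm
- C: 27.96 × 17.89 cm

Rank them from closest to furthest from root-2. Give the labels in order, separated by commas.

A: 17.37/12.06 ≈ 1.440 → |1.440 − 1.414| = 0.026
B: 23.46/16.07 ≈ 1.460 → |1.460 − 1.414| = 0.046
C: 27.96/17.89 ≈ 1.563 → |1.563 − 1.414| = 0.149

A, B, C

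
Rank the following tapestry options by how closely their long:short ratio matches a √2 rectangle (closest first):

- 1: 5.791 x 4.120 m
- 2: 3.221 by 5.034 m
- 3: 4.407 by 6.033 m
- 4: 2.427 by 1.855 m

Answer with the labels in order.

1, 3, 4, 2

Ratios: 1 = 5.791 / 4.120 ≈ 1.406; 2 = 5.034 / 3.221 ≈ 1.563; 3 = 6.033 / 4.407 ≈ 1.369; 4 = 2.427 / 1.855 ≈ 1.308.
|Δ from 1.414|: 1 0.008; 2 0.149; 3 0.045; 4 0.106.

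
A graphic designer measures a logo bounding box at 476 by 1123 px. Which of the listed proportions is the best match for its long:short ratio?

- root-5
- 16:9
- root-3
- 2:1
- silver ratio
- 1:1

1123/476 ≈ 2.359. Nearest candidates are silver ratio (2.414, off by 0.055) and root-5 (2.236, off by 0.123).

silver ratio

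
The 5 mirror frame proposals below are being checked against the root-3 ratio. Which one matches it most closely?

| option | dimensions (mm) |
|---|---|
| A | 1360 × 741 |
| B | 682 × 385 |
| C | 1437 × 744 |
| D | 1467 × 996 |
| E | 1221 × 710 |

E

Target root-3 ≈ 1.732.
A: 1.835 (Δ0.103)  B: 1.771 (Δ0.039)  C: 1.931 (Δ0.199)  D: 1.473 (Δ0.259)  E: 1.720 (Δ0.012)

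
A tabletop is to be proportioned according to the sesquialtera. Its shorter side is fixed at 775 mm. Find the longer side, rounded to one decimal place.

1162.5 mm

3:2 = 1.50000.
Longer side = 775 × 1.50000 ≈ 1162.500 → 1162.5 mm.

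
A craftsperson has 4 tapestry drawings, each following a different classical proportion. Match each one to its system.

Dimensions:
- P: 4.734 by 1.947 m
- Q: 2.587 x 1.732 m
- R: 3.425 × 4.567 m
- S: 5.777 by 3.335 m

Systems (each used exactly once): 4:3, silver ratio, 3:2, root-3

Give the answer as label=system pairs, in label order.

P=silver ratio, Q=3:2, R=4:3, S=root-3

Ratios: P ≈ 2.431; Q ≈ 1.494; R ≈ 1.333; S ≈ 1.732.
Targets: 4:3 ≈ 1.333; silver ratio ≈ 2.414; 3:2 ≈ 1.500; root-3 ≈ 1.732.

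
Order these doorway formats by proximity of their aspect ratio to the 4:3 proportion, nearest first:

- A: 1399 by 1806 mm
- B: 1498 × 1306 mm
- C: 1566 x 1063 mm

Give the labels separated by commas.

Ratios: A = 1806 / 1399 ≈ 1.291; B = 1498 / 1306 ≈ 1.147; C = 1566 / 1063 ≈ 1.473.
|Δ from 1.333|: A 0.042; B 0.186; C 0.140.

A, C, B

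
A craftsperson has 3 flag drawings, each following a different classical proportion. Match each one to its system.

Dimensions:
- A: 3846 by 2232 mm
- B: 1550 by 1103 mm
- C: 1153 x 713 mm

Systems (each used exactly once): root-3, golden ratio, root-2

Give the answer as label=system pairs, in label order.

A=root-3, B=root-2, C=golden ratio

Ratios: A ≈ 1.723; B ≈ 1.405; C ≈ 1.617.
Targets: root-3 ≈ 1.732; golden ratio ≈ 1.618; root-2 ≈ 1.414.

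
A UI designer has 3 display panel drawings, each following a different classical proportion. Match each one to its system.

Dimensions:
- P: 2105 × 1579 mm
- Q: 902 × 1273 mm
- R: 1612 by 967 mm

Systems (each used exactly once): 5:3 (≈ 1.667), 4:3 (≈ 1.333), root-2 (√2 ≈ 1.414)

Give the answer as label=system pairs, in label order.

P=4:3, Q=root-2, R=5:3

P = 2105/1579 ≈ 1.333 → 4:3 (1.333)
Q = 1273/902 ≈ 1.411 → root-2 (1.414)
R = 1612/967 ≈ 1.667 → 5:3 (1.667)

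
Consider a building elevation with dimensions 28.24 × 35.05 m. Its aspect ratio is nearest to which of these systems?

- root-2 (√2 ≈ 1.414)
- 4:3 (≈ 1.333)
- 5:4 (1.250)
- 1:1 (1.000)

Ratio = 35.05 / 28.24 ≈ 1.241.
Distances: root-2 1.414 (Δ 0.173); 4:3 1.333 (Δ 0.092); 5:4 1.250 (Δ 0.009); 1:1 1.000 (Δ 0.241).

5:4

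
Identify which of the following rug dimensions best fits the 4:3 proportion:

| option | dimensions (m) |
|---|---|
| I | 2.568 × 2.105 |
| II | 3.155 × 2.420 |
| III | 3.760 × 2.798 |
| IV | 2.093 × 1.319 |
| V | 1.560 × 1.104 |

III

Target 4:3 ≈ 1.333.
I: 1.220 (Δ0.113)  II: 1.304 (Δ0.029)  III: 1.344 (Δ0.011)  IV: 1.587 (Δ0.254)  V: 1.413 (Δ0.080)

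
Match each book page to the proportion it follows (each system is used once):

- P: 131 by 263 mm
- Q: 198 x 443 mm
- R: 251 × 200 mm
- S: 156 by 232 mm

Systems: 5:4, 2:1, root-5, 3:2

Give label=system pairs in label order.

P=2:1, Q=root-5, R=5:4, S=3:2

Ratios: P ≈ 2.008; Q ≈ 2.237; R ≈ 1.255; S ≈ 1.487.
Targets: 5:4 ≈ 1.250; 2:1 ≈ 2.000; root-5 ≈ 2.236; 3:2 ≈ 1.500.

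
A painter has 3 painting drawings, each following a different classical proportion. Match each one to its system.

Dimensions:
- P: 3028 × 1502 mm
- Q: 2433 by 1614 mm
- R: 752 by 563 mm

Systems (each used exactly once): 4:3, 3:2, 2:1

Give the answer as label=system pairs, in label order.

Ratios: P ≈ 2.016; Q ≈ 1.507; R ≈ 1.336.
Targets: 4:3 ≈ 1.333; 3:2 ≈ 1.500; 2:1 ≈ 2.000.

P=2:1, Q=3:2, R=4:3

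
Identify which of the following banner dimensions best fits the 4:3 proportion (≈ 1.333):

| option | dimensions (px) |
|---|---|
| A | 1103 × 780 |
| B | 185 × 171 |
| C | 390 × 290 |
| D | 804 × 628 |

Target 4:3 ≈ 1.333.
A: 1.414 (Δ0.081)  B: 1.082 (Δ0.251)  C: 1.345 (Δ0.012)  D: 1.280 (Δ0.053)

C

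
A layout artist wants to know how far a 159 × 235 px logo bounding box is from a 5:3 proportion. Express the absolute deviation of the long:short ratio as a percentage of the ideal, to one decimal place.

11.3%

Ratio = 235 / 159 ≈ 1.4780.
Ideal 5:3 ≈ 1.6667. |1.4780 − 1.6667| / 1.6667 ≈ 11.32% → 11.3%.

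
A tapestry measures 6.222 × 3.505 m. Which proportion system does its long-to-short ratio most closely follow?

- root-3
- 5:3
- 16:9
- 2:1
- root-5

Ratio = 6.222 / 3.505 ≈ 1.775.
Distances: root-3 1.732 (Δ 0.043); 5:3 1.667 (Δ 0.108); 16:9 1.778 (Δ 0.003); 2:1 2.000 (Δ 0.225); root-5 2.236 (Δ 0.461).

16:9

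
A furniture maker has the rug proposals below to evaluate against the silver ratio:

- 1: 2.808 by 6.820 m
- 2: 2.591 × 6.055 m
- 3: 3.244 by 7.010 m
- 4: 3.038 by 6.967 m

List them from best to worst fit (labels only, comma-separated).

1: 6.820/2.808 ≈ 2.429 → |2.429 − 2.414| = 0.015
2: 6.055/2.591 ≈ 2.337 → |2.337 − 2.414| = 0.077
3: 7.010/3.244 ≈ 2.161 → |2.161 − 2.414| = 0.253
4: 6.967/3.038 ≈ 2.293 → |2.293 − 2.414| = 0.121

1, 2, 4, 3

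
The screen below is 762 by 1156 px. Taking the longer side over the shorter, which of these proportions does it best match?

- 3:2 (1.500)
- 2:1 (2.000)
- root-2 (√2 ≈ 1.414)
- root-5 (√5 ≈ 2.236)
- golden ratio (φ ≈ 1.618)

3:2

Ratio = 1156 / 762 ≈ 1.517.
Distances: 3:2 1.500 (Δ 0.017); 2:1 2.000 (Δ 0.483); root-2 1.414 (Δ 0.103); root-5 2.236 (Δ 0.719); golden ratio 1.618 (Δ 0.101).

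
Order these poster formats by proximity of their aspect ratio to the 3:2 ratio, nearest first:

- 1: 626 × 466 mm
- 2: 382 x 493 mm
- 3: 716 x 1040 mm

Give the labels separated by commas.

3, 1, 2

1: 626/466 ≈ 1.343 → |1.343 − 1.500| = 0.157
2: 493/382 ≈ 1.291 → |1.291 − 1.500| = 0.209
3: 1040/716 ≈ 1.453 → |1.453 − 1.500| = 0.047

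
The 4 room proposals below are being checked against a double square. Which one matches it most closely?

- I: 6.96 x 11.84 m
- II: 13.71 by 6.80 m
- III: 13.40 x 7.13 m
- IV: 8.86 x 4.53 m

Target 2:1 ≈ 2.000.
I: 1.701 (Δ0.299)  II: 2.016 (Δ0.016)  III: 1.879 (Δ0.121)  IV: 1.956 (Δ0.044)

II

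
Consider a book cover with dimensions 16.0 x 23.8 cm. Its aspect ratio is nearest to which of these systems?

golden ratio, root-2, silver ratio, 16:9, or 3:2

3:2

23.8/16.0 ≈ 1.488. Nearest candidates are 3:2 (1.500, off by 0.012) and root-2 (1.414, off by 0.074).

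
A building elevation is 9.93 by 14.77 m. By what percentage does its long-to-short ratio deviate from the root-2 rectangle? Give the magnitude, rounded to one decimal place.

Ratio = 14.77 / 9.93 ≈ 1.4874.
Ideal root-2 ≈ 1.4142. |1.4874 − 1.4142| / 1.4142 ≈ 5.18% → 5.2%.

5.2%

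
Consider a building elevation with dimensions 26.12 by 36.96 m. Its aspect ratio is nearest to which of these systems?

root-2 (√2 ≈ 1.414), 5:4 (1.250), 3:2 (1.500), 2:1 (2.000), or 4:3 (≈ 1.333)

root-2

Ratio = 36.96 / 26.12 ≈ 1.415.
Distances: root-2 1.414 (Δ 0.001); 5:4 1.250 (Δ 0.165); 3:2 1.500 (Δ 0.085); 2:1 2.000 (Δ 0.585); 4:3 1.333 (Δ 0.082).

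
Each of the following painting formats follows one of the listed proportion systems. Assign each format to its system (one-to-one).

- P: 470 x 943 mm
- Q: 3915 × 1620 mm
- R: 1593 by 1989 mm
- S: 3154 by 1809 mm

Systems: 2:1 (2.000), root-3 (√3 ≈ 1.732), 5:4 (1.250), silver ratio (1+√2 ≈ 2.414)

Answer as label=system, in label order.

P = 943/470 ≈ 2.006 → 2:1 (2.000)
Q = 3915/1620 ≈ 2.417 → silver ratio (2.414)
R = 1989/1593 ≈ 1.249 → 5:4 (1.250)
S = 3154/1809 ≈ 1.744 → root-3 (1.732)

P=2:1, Q=silver ratio, R=5:4, S=root-3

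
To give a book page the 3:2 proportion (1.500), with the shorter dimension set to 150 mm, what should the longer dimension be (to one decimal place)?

225.0 mm

3:2 = 1.50000.
Longer side = 150 × 1.50000 ≈ 225.000 → 225.0 mm.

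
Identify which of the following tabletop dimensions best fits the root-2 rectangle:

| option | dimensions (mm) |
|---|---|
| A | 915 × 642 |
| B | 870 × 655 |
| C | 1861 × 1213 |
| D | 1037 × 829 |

A

Target root-2 ≈ 1.414.
A: 1.425 (Δ0.011)  B: 1.328 (Δ0.086)  C: 1.534 (Δ0.120)  D: 1.251 (Δ0.163)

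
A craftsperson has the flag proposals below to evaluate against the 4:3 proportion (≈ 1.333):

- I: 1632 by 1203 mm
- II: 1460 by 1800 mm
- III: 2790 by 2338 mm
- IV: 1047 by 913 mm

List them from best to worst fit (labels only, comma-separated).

Ratios: I = 1632 / 1203 ≈ 1.357; II = 1800 / 1460 ≈ 1.233; III = 2790 / 2338 ≈ 1.193; IV = 1047 / 913 ≈ 1.147.
|Δ from 1.333|: I 0.024; II 0.100; III 0.140; IV 0.186.

I, II, III, IV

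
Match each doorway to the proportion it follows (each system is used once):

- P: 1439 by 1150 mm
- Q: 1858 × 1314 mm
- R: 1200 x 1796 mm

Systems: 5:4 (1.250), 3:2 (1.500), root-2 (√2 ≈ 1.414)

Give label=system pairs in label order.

P=5:4, Q=root-2, R=3:2

Ratios: P ≈ 1.251; Q ≈ 1.414; R ≈ 1.497.
Targets: 5:4 ≈ 1.250; 3:2 ≈ 1.500; root-2 ≈ 1.414.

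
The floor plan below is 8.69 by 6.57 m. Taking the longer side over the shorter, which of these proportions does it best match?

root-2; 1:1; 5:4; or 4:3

8.69/6.57 ≈ 1.323. Nearest candidates are 4:3 (1.333, off by 0.010) and 5:4 (1.250, off by 0.073).

4:3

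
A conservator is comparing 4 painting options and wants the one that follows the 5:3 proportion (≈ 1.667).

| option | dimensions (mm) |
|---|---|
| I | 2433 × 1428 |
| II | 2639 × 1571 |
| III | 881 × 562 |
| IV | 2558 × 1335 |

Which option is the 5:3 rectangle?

II

Target 5:3 ≈ 1.667.
I: 1.704 (Δ0.037)  II: 1.680 (Δ0.013)  III: 1.568 (Δ0.099)  IV: 1.916 (Δ0.249)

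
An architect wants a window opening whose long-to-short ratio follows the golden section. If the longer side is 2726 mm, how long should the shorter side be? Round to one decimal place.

1684.8 mm

golden ratio ≈ 1.61803.
Shorter side = 2726 ÷ 1.61803 ≈ 1684.765 → 1684.8 mm.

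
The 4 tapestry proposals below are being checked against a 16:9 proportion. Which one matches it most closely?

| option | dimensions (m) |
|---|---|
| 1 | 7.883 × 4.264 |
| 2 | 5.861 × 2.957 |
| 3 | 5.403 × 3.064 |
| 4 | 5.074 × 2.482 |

Target 16:9 ≈ 1.778.
1: 1.849 (Δ0.071)  2: 1.982 (Δ0.204)  3: 1.763 (Δ0.015)  4: 2.044 (Δ0.266)

3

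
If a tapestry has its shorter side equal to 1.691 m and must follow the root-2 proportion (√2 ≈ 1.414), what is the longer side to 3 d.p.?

root-2 ≈ 1.41421.
Longer side = 1.691 × 1.41421 ≈ 2.39143 → 2.391 m.

2.391 m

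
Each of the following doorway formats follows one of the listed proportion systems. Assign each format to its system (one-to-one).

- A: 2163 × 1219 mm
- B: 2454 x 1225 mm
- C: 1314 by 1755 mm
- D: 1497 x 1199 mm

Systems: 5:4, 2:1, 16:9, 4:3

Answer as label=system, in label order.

A = 2163/1219 ≈ 1.774 → 16:9 (1.778)
B = 2454/1225 ≈ 2.003 → 2:1 (2.000)
C = 1755/1314 ≈ 1.336 → 4:3 (1.333)
D = 1497/1199 ≈ 1.249 → 5:4 (1.250)

A=16:9, B=2:1, C=4:3, D=5:4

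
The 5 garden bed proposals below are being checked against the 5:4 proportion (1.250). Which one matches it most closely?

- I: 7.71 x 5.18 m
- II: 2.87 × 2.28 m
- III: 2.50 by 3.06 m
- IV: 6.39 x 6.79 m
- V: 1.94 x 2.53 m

Ratios (long/short): I ≈ 1.488; II ≈ 1.259; III ≈ 1.224; IV ≈ 1.063; V ≈ 1.304.
5:4 ≈ 1.250; option II is nearest (Δ 0.009).

II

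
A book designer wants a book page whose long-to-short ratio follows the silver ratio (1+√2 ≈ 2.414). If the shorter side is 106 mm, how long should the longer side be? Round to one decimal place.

silver ratio ≈ 2.41421.
Longer side = 106 × 2.41421 ≈ 255.906 → 255.9 mm.

255.9 mm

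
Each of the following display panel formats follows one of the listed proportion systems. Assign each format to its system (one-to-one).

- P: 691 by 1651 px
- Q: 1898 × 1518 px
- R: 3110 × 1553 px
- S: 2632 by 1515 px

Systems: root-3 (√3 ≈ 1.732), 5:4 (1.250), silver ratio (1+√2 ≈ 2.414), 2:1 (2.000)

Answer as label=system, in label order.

P=silver ratio, Q=5:4, R=2:1, S=root-3

P = 1651/691 ≈ 2.389 → silver ratio (2.414)
Q = 1898/1518 ≈ 1.250 → 5:4 (1.250)
R = 3110/1553 ≈ 2.003 → 2:1 (2.000)
S = 2632/1515 ≈ 1.737 → root-3 (1.732)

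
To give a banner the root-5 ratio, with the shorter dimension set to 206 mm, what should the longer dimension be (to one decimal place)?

460.6 mm

root-5 ≈ 2.23607.
Longer side = 206 × 2.23607 ≈ 460.630 → 460.6 mm.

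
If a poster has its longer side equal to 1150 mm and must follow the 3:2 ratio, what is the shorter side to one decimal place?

3:2 = 1.50000.
Shorter side = 1150 ÷ 1.50000 ≈ 766.667 → 766.7 mm.

766.7 mm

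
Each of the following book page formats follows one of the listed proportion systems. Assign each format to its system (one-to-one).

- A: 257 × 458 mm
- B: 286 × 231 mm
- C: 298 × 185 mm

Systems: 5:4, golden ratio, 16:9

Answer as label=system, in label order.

Ratios: A ≈ 1.782; B ≈ 1.238; C ≈ 1.611.
Targets: 5:4 ≈ 1.250; golden ratio ≈ 1.618; 16:9 ≈ 1.778.

A=16:9, B=5:4, C=golden ratio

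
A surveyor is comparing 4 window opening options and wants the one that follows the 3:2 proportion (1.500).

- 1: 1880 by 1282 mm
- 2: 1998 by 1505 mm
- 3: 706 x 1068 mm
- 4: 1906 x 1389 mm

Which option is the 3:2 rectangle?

3

Ratios (long/short): 1 ≈ 1.466; 2 ≈ 1.328; 3 ≈ 1.513; 4 ≈ 1.372.
3:2 ≈ 1.500; option 3 is nearest (Δ 0.013).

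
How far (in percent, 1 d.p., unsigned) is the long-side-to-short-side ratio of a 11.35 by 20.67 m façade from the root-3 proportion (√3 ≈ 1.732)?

Ratio = 20.67 / 11.35 ≈ 1.8211.
Ideal root-3 ≈ 1.7321. |1.8211 − 1.7321| / 1.7321 ≈ 5.14% → 5.1%.

5.1%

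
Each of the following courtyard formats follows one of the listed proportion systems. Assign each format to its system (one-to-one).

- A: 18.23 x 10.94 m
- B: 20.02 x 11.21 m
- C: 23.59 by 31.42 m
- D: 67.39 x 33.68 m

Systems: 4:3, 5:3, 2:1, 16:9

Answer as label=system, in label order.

A = 18.23/10.94 ≈ 1.666 → 5:3 (1.667)
B = 20.02/11.21 ≈ 1.786 → 16:9 (1.778)
C = 31.42/23.59 ≈ 1.332 → 4:3 (1.333)
D = 67.39/33.68 ≈ 2.001 → 2:1 (2.000)

A=5:3, B=16:9, C=4:3, D=2:1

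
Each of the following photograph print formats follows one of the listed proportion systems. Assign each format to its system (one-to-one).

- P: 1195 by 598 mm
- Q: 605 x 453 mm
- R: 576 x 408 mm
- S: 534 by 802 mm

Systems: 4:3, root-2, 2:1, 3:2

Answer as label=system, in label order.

P=2:1, Q=4:3, R=root-2, S=3:2

Ratios: P ≈ 1.998; Q ≈ 1.336; R ≈ 1.412; S ≈ 1.502.
Targets: 4:3 ≈ 1.333; root-2 ≈ 1.414; 2:1 ≈ 2.000; 3:2 ≈ 1.500.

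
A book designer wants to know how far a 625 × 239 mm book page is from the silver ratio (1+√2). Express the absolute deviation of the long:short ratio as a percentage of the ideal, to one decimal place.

8.3%

Ratio = 625 / 239 ≈ 2.6151.
Ideal silver ratio ≈ 2.4142. |2.6151 − 2.4142| / 2.4142 ≈ 8.32% → 8.3%.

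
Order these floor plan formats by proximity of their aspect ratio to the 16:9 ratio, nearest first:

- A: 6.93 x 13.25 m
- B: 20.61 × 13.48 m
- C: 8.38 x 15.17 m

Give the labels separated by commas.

A: 13.25/6.93 ≈ 1.912 → |1.912 − 1.778| = 0.134
B: 20.61/13.48 ≈ 1.529 → |1.529 − 1.778| = 0.249
C: 15.17/8.38 ≈ 1.810 → |1.810 − 1.778| = 0.032

C, A, B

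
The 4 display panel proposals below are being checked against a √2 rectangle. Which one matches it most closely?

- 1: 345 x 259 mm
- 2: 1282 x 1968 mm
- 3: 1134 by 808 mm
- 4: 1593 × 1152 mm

3

Target root-2 ≈ 1.414.
1: 1.332 (Δ0.082)  2: 1.535 (Δ0.121)  3: 1.403 (Δ0.011)  4: 1.383 (Δ0.031)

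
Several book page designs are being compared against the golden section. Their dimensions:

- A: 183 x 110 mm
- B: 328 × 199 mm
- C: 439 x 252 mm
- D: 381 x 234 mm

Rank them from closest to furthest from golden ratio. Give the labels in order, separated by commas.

D, B, A, C

A: 183/110 ≈ 1.664 → |1.664 − 1.618| = 0.046
B: 328/199 ≈ 1.648 → |1.648 − 1.618| = 0.030
C: 439/252 ≈ 1.742 → |1.742 − 1.618| = 0.124
D: 381/234 ≈ 1.628 → |1.628 − 1.618| = 0.010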